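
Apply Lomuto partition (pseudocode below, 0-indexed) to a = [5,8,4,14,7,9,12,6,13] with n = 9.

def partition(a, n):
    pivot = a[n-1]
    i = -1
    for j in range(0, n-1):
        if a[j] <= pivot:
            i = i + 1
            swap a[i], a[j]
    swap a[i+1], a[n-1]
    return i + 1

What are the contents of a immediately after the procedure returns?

pivot=13, i=-1
j=0: 5≤13, i=0, swap(0,0) ⇒ [5,8,4,14,7,9,12,6,13]
j=1: 8≤13, i=1, swap(1,1) ⇒ [5,8,4,14,7,9,12,6,13]
j=2: 4≤13, i=2, swap(2,2) ⇒ [5,8,4,14,7,9,12,6,13]
j=3: 14>13, skip
j=4: 7≤13, i=3, swap(3,4) ⇒ [5,8,4,7,14,9,12,6,13]
j=5: 9≤13, i=4, swap(4,5) ⇒ [5,8,4,7,9,14,12,6,13]
j=6: 12≤13, i=5, swap(5,6) ⇒ [5,8,4,7,9,12,14,6,13]
j=7: 6≤13, i=6, swap(6,7) ⇒ [5,8,4,7,9,12,6,14,13]
swap(7,8) ⇒ [5,8,4,7,9,12,6,13,14]; return 7

[5,8,4,7,9,12,6,13,14]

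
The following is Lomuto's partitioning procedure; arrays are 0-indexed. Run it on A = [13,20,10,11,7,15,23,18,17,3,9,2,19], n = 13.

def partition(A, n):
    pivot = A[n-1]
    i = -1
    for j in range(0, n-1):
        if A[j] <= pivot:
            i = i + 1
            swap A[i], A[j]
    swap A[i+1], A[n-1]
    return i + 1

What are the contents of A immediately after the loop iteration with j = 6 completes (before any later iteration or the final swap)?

pivot = A[12] = 19; i = -1
j=0: A[0]=13 ≤ 19 → i=0, swap A[0],A[0] (no change) → [13,20,10,11,7,15,23,18,17,3,9,2,19]
j=1: A[1]=20 > 19 → no swap
j=2: A[2]=10 ≤ 19 → i=1, swap A[1],A[2] → [13,10,20,11,7,15,23,18,17,3,9,2,19]
j=3: A[3]=11 ≤ 19 → i=2, swap A[2],A[3] → [13,10,11,20,7,15,23,18,17,3,9,2,19]
j=4: A[4]=7 ≤ 19 → i=3, swap A[3],A[4] → [13,10,11,7,20,15,23,18,17,3,9,2,19]
j=5: A[5]=15 ≤ 19 → i=4, swap A[4],A[5] → [13,10,11,7,15,20,23,18,17,3,9,2,19]
j=6: A[6]=23 > 19 → no swap
(after j=6) A = [13,10,11,7,15,20,23,18,17,3,9,2,19]

[13,10,11,7,15,20,23,18,17,3,9,2,19]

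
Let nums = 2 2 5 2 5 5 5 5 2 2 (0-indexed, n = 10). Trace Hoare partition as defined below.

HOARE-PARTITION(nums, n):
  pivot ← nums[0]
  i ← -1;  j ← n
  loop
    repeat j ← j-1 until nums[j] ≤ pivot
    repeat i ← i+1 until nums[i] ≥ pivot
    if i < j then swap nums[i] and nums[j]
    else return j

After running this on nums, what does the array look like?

pivot=2
j stops at 9 (2), i stops at 0 (2); swap ⇒ 2 2 5 2 5 5 5 5 2 2
j stops at 8 (2), i stops at 1 (2); swap ⇒ 2 2 5 2 5 5 5 5 2 2
j stops at 3 (2), i stops at 2 (5); swap ⇒ 2 2 2 5 5 5 5 5 2 2
j stops at 2, i stops at 3; i≥j ⇒ return 2. nums=2 2 2 5 5 5 5 5 2 2

2 2 2 5 5 5 5 5 2 2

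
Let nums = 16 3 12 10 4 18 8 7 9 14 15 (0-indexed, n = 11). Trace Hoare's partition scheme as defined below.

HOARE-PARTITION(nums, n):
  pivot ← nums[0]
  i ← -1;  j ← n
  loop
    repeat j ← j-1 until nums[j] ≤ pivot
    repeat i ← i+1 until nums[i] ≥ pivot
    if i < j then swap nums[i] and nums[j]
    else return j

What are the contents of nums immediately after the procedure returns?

pivot=16
j stops at 10 (15), i stops at 0 (16); swap ⇒ 15 3 12 10 4 18 8 7 9 14 16
j stops at 9 (14), i stops at 5 (18); swap ⇒ 15 3 12 10 4 14 8 7 9 18 16
j stops at 8, i stops at 9; i≥j ⇒ return 8. nums=15 3 12 10 4 14 8 7 9 18 16

15 3 12 10 4 14 8 7 9 18 16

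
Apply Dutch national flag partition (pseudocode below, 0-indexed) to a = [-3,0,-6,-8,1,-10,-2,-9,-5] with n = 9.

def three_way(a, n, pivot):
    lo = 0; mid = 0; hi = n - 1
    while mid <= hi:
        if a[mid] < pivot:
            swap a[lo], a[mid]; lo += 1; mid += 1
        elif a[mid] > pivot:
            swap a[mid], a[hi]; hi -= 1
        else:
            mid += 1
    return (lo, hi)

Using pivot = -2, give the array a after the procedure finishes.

pivot = -2; lo=0, mid=0, hi=8
a[mid]=-3<-2: swap a[0],a[0]; lo=1,mid=1 → [-3,0,-6,-8,1,-10,-2,-9,-5]
a[mid]=0>-2: swap a[1],a[8]; hi=7 → [-3,-5,-6,-8,1,-10,-2,-9,0]
a[mid]=-5<-2: swap a[1],a[1]; lo=2,mid=2 → [-3,-5,-6,-8,1,-10,-2,-9,0]
a[mid]=-6<-2: swap a[2],a[2]; lo=3,mid=3 → [-3,-5,-6,-8,1,-10,-2,-9,0]
a[mid]=-8<-2: swap a[3],a[3]; lo=4,mid=4 → [-3,-5,-6,-8,1,-10,-2,-9,0]
a[mid]=1>-2: swap a[4],a[7]; hi=6 → [-3,-5,-6,-8,-9,-10,-2,1,0]
a[mid]=-9<-2: swap a[4],a[4]; lo=5,mid=5 → [-3,-5,-6,-8,-9,-10,-2,1,0]
a[mid]=-10<-2: swap a[5],a[5]; lo=6,mid=6 → [-3,-5,-6,-8,-9,-10,-2,1,0]
a[mid]=-2=-2: mid=7
end: lo=6, hi=6; a = [-3,-5,-6,-8,-9,-10,-2,1,0]

[-3,-5,-6,-8,-9,-10,-2,1,0]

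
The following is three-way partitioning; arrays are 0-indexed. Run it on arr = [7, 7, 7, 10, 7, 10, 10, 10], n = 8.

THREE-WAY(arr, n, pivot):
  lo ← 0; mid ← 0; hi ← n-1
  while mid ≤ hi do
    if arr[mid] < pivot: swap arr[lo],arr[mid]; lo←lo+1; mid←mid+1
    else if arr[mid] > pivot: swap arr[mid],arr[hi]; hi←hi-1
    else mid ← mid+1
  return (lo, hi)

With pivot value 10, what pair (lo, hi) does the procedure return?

(4, 7)

pivot = 10; lo=0, mid=0, hi=7
arr[mid]=7<10: swap arr[0],arr[0]; lo=1,mid=1 → [7, 7, 7, 10, 7, 10, 10, 10]
arr[mid]=7<10: swap arr[1],arr[1]; lo=2,mid=2 → [7, 7, 7, 10, 7, 10, 10, 10]
arr[mid]=7<10: swap arr[2],arr[2]; lo=3,mid=3 → [7, 7, 7, 10, 7, 10, 10, 10]
arr[mid]=10=10: mid=4
arr[mid]=7<10: swap arr[3],arr[4]; lo=4,mid=5 → [7, 7, 7, 7, 10, 10, 10, 10]
arr[mid]=10=10: mid=6
arr[mid]=10=10: mid=7
arr[mid]=10=10: mid=8
end: lo=4, hi=7; arr = [7, 7, 7, 7, 10, 10, 10, 10]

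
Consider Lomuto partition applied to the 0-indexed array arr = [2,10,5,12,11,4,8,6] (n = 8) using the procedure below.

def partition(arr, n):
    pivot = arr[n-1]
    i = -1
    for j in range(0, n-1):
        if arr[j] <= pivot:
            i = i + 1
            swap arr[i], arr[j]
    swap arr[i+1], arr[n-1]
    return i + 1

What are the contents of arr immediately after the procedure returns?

[2,5,4,6,11,10,8,12]

pivot = arr[7] = 6; i = -1
j=0: arr[0]=2 ≤ 6 → i=0, swap arr[0],arr[0] (no change) → [2,10,5,12,11,4,8,6]
j=1: arr[1]=10 > 6 → no swap
j=2: arr[2]=5 ≤ 6 → i=1, swap arr[1],arr[2] → [2,5,10,12,11,4,8,6]
j=3: arr[3]=12 > 6 → no swap
j=4: arr[4]=11 > 6 → no swap
j=5: arr[5]=4 ≤ 6 → i=2, swap arr[2],arr[5] → [2,5,4,12,11,10,8,6]
j=6: arr[6]=8 > 6 → no swap
final swap arr[3],arr[7] → [2,5,4,6,11,10,8,12]; return 3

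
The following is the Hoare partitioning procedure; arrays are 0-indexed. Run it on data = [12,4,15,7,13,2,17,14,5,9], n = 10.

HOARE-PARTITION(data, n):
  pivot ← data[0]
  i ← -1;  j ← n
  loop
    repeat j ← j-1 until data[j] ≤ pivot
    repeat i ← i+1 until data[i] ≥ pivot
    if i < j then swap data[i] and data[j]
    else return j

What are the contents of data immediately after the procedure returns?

pivot=12
j stops at 9 (9), i stops at 0 (12); swap ⇒ [9,4,15,7,13,2,17,14,5,12]
j stops at 8 (5), i stops at 2 (15); swap ⇒ [9,4,5,7,13,2,17,14,15,12]
j stops at 5 (2), i stops at 4 (13); swap ⇒ [9,4,5,7,2,13,17,14,15,12]
j stops at 4, i stops at 5; i≥j ⇒ return 4. data=[9,4,5,7,2,13,17,14,15,12]

[9,4,5,7,2,13,17,14,15,12]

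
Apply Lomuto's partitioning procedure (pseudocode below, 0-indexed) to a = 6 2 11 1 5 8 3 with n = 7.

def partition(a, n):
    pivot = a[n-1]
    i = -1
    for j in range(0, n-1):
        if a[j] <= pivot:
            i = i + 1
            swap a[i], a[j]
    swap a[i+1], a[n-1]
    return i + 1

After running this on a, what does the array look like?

2 1 3 6 5 8 11

pivot = a[6] = 3; i = -1
j=0: a[0]=6 > 3 → no swap
j=1: a[1]=2 ≤ 3 → i=0, swap a[0],a[1] → 2 6 11 1 5 8 3
j=2: a[2]=11 > 3 → no swap
j=3: a[3]=1 ≤ 3 → i=1, swap a[1],a[3] → 2 1 11 6 5 8 3
j=4: a[4]=5 > 3 → no swap
j=5: a[5]=8 > 3 → no swap
final swap a[2],a[6] → 2 1 3 6 5 8 11; return 2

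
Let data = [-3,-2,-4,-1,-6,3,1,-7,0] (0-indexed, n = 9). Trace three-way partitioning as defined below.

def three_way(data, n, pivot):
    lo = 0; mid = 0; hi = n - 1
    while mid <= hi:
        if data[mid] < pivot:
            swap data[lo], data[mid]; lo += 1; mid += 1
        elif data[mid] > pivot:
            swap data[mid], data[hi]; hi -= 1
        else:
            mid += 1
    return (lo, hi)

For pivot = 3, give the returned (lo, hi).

lo=0 mid=0 hi=8
-3<3: swap(0,0), lo=1 mid=1 ⇒ [-3,-2,-4,-1,-6,3,1,-7,0]
-2<3: swap(1,1), lo=2 mid=2 ⇒ [-3,-2,-4,-1,-6,3,1,-7,0]
-4<3: swap(2,2), lo=3 mid=3 ⇒ [-3,-2,-4,-1,-6,3,1,-7,0]
-1<3: swap(3,3), lo=4 mid=4 ⇒ [-3,-2,-4,-1,-6,3,1,-7,0]
-6<3: swap(4,4), lo=5 mid=5 ⇒ [-3,-2,-4,-1,-6,3,1,-7,0]
3=3: mid=6
1<3: swap(5,6), lo=6 mid=7 ⇒ [-3,-2,-4,-1,-6,1,3,-7,0]
-7<3: swap(6,7), lo=7 mid=8 ⇒ [-3,-2,-4,-1,-6,1,-7,3,0]
0<3: swap(7,8), lo=8 mid=9 ⇒ [-3,-2,-4,-1,-6,1,-7,0,3]
done. lo=8 hi=8; data=[-3,-2,-4,-1,-6,1,-7,0,3]

(8, 8)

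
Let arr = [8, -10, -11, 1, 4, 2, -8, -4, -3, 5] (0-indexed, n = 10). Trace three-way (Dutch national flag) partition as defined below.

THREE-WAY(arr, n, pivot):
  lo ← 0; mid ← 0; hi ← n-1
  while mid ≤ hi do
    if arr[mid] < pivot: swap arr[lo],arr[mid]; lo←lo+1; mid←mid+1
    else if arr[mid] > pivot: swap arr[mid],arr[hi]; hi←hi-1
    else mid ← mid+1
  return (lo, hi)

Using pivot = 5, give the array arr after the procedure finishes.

[-10, -11, 1, 4, 2, -8, -4, -3, 5, 8]

lo=0 mid=0 hi=9
8>5: swap(0,9), hi=8 ⇒ [5, -10, -11, 1, 4, 2, -8, -4, -3, 8]
5=5: mid=1
-10<5: swap(0,1), lo=1 mid=2 ⇒ [-10, 5, -11, 1, 4, 2, -8, -4, -3, 8]
-11<5: swap(1,2), lo=2 mid=3 ⇒ [-10, -11, 5, 1, 4, 2, -8, -4, -3, 8]
1<5: swap(2,3), lo=3 mid=4 ⇒ [-10, -11, 1, 5, 4, 2, -8, -4, -3, 8]
4<5: swap(3,4), lo=4 mid=5 ⇒ [-10, -11, 1, 4, 5, 2, -8, -4, -3, 8]
2<5: swap(4,5), lo=5 mid=6 ⇒ [-10, -11, 1, 4, 2, 5, -8, -4, -3, 8]
-8<5: swap(5,6), lo=6 mid=7 ⇒ [-10, -11, 1, 4, 2, -8, 5, -4, -3, 8]
-4<5: swap(6,7), lo=7 mid=8 ⇒ [-10, -11, 1, 4, 2, -8, -4, 5, -3, 8]
-3<5: swap(7,8), lo=8 mid=9 ⇒ [-10, -11, 1, 4, 2, -8, -4, -3, 5, 8]
done. lo=8 hi=8; arr=[-10, -11, 1, 4, 2, -8, -4, -3, 5, 8]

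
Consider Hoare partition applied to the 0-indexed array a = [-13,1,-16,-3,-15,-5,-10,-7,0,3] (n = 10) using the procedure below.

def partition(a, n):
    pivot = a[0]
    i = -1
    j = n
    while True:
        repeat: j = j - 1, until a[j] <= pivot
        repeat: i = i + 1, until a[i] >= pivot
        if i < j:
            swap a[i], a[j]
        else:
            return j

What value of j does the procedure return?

1

pivot = a[0] = -13; i = -1, j = 10
j→4 (a[4]=-15≤-13), i→0 (a[0]=-13≥-13); i<j, swap → [-15,1,-16,-3,-13,-5,-10,-7,0,3]
j→2 (a[2]=-16≤-13), i→1 (a[1]=1≥-13); i<j, swap → [-15,-16,1,-3,-13,-5,-10,-7,0,3]
j→1, i→2; i≥j, return j=1. a = [-15,-16,1,-3,-13,-5,-10,-7,0,3]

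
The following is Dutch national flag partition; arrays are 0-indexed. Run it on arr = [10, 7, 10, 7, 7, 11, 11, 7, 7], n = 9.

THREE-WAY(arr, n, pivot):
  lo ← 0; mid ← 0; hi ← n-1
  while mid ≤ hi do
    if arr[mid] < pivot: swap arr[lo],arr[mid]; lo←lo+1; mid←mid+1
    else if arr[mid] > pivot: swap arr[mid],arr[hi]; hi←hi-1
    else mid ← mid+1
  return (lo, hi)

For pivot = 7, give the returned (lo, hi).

lo=0 mid=0 hi=8
10>7: swap(0,8), hi=7 ⇒ [7, 7, 10, 7, 7, 11, 11, 7, 10]
7=7: mid=1
7=7: mid=2
10>7: swap(2,7), hi=6 ⇒ [7, 7, 7, 7, 7, 11, 11, 10, 10]
7=7: mid=3
7=7: mid=4
7=7: mid=5
11>7: swap(5,6), hi=5 ⇒ [7, 7, 7, 7, 7, 11, 11, 10, 10]
11>7: swap(5,5), hi=4 ⇒ [7, 7, 7, 7, 7, 11, 11, 10, 10]
done. lo=0 hi=4; arr=[7, 7, 7, 7, 7, 11, 11, 10, 10]

(0, 4)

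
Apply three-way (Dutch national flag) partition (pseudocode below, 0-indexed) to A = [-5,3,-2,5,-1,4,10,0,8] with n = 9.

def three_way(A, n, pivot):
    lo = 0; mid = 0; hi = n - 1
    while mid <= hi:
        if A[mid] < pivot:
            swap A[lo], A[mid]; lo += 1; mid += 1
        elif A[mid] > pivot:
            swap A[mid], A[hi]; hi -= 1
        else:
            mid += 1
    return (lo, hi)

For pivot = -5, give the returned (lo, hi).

pivot = -5; lo=0, mid=0, hi=8
A[mid]=-5=-5: mid=1
A[mid]=3>-5: swap A[1],A[8]; hi=7 → [-5,8,-2,5,-1,4,10,0,3]
A[mid]=8>-5: swap A[1],A[7]; hi=6 → [-5,0,-2,5,-1,4,10,8,3]
A[mid]=0>-5: swap A[1],A[6]; hi=5 → [-5,10,-2,5,-1,4,0,8,3]
A[mid]=10>-5: swap A[1],A[5]; hi=4 → [-5,4,-2,5,-1,10,0,8,3]
A[mid]=4>-5: swap A[1],A[4]; hi=3 → [-5,-1,-2,5,4,10,0,8,3]
A[mid]=-1>-5: swap A[1],A[3]; hi=2 → [-5,5,-2,-1,4,10,0,8,3]
A[mid]=5>-5: swap A[1],A[2]; hi=1 → [-5,-2,5,-1,4,10,0,8,3]
A[mid]=-2>-5: swap A[1],A[1]; hi=0 → [-5,-2,5,-1,4,10,0,8,3]
end: lo=0, hi=0; A = [-5,-2,5,-1,4,10,0,8,3]

(0, 0)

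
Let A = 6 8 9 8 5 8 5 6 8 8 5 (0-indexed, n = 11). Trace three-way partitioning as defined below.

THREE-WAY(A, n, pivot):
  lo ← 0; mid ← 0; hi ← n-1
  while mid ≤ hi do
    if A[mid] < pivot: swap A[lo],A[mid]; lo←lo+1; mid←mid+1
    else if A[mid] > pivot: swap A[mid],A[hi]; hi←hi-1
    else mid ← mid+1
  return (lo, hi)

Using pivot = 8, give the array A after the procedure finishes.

6 5 5 5 6 8 8 8 8 8 9

pivot = 8; lo=0, mid=0, hi=10
A[mid]=6<8: swap A[0],A[0]; lo=1,mid=1 → 6 8 9 8 5 8 5 6 8 8 5
A[mid]=8=8: mid=2
A[mid]=9>8: swap A[2],A[10]; hi=9 → 6 8 5 8 5 8 5 6 8 8 9
A[mid]=5<8: swap A[1],A[2]; lo=2,mid=3 → 6 5 8 8 5 8 5 6 8 8 9
A[mid]=8=8: mid=4
A[mid]=5<8: swap A[2],A[4]; lo=3,mid=5 → 6 5 5 8 8 8 5 6 8 8 9
A[mid]=8=8: mid=6
A[mid]=5<8: swap A[3],A[6]; lo=4,mid=7 → 6 5 5 5 8 8 8 6 8 8 9
A[mid]=6<8: swap A[4],A[7]; lo=5,mid=8 → 6 5 5 5 6 8 8 8 8 8 9
A[mid]=8=8: mid=9
A[mid]=8=8: mid=10
end: lo=5, hi=9; A = 6 5 5 5 6 8 8 8 8 8 9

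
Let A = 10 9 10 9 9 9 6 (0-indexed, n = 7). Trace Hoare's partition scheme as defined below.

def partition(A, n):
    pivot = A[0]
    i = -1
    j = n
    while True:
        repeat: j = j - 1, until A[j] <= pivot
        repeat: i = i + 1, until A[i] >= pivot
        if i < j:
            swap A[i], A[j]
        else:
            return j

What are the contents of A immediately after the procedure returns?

pivot = A[0] = 10; i = -1, j = 7
j→6 (A[6]=6≤10), i→0 (A[0]=10≥10); i<j, swap → 6 9 10 9 9 9 10
j→5 (A[5]=9≤10), i→2 (A[2]=10≥10); i<j, swap → 6 9 9 9 9 10 10
j→4, i→5; i≥j, return j=4. A = 6 9 9 9 9 10 10

6 9 9 9 9 10 10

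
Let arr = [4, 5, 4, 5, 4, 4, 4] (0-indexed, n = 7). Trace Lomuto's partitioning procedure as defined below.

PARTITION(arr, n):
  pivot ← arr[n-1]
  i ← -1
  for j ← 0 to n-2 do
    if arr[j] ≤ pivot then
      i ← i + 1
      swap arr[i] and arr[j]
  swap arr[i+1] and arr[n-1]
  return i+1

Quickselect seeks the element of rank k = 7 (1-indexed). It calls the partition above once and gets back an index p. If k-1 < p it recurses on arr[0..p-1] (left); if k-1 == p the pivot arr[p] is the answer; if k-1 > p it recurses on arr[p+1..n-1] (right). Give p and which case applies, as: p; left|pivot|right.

4; right

pivot=4, i=-1
j=0: 4≤4, i=0, swap(0,0) ⇒ [4, 5, 4, 5, 4, 4, 4]
j=1: 5>4, skip
j=2: 4≤4, i=1, swap(1,2) ⇒ [4, 4, 5, 5, 4, 4, 4]
j=3: 5>4, skip
j=4: 4≤4, i=2, swap(2,4) ⇒ [4, 4, 4, 5, 5, 4, 4]
j=5: 4≤4, i=3, swap(3,5) ⇒ [4, 4, 4, 4, 5, 5, 4]
swap(4,6) ⇒ [4, 4, 4, 4, 4, 5, 5]; return 4
p = 4; k-1 = 6 > 4 ⇒ right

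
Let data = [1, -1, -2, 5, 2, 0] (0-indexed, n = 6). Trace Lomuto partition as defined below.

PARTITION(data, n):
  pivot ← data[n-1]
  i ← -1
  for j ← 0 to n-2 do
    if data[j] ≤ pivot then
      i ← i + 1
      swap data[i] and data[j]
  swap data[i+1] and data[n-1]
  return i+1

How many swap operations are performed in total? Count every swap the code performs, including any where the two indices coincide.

3

pivot=0, i=-1
j=0: 1>0, skip
j=1: -1≤0, i=0, swap(0,1) ⇒ [-1, 1, -2, 5, 2, 0]
j=2: -2≤0, i=1, swap(1,2) ⇒ [-1, -2, 1, 5, 2, 0]
j=3: 5>0, skip
j=4: 2>0, skip
swap(2,5) ⇒ [-1, -2, 0, 5, 2, 1]; return 2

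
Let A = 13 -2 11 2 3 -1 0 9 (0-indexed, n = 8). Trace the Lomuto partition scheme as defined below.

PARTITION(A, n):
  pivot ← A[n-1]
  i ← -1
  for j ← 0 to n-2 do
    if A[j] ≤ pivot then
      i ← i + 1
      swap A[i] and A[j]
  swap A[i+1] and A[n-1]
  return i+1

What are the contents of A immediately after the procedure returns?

-2 2 3 -1 0 9 11 13

pivot = A[7] = 9; i = -1
j=0: A[0]=13 > 9 → no swap
j=1: A[1]=-2 ≤ 9 → i=0, swap A[0],A[1] → -2 13 11 2 3 -1 0 9
j=2: A[2]=11 > 9 → no swap
j=3: A[3]=2 ≤ 9 → i=1, swap A[1],A[3] → -2 2 11 13 3 -1 0 9
j=4: A[4]=3 ≤ 9 → i=2, swap A[2],A[4] → -2 2 3 13 11 -1 0 9
j=5: A[5]=-1 ≤ 9 → i=3, swap A[3],A[5] → -2 2 3 -1 11 13 0 9
j=6: A[6]=0 ≤ 9 → i=4, swap A[4],A[6] → -2 2 3 -1 0 13 11 9
final swap A[5],A[7] → -2 2 3 -1 0 9 11 13; return 5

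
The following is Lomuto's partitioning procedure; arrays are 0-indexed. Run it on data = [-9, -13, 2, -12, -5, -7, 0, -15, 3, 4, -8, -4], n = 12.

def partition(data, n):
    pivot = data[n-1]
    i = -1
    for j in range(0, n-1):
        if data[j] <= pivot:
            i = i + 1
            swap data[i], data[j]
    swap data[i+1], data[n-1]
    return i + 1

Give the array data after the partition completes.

[-9, -13, -12, -5, -7, -15, -8, -4, 3, 4, 0, 2]

pivot=-4, i=-1
j=0: -9≤-4, i=0, swap(0,0) ⇒ [-9, -13, 2, -12, -5, -7, 0, -15, 3, 4, -8, -4]
j=1: -13≤-4, i=1, swap(1,1) ⇒ [-9, -13, 2, -12, -5, -7, 0, -15, 3, 4, -8, -4]
j=2: 2>-4, skip
j=3: -12≤-4, i=2, swap(2,3) ⇒ [-9, -13, -12, 2, -5, -7, 0, -15, 3, 4, -8, -4]
j=4: -5≤-4, i=3, swap(3,4) ⇒ [-9, -13, -12, -5, 2, -7, 0, -15, 3, 4, -8, -4]
j=5: -7≤-4, i=4, swap(4,5) ⇒ [-9, -13, -12, -5, -7, 2, 0, -15, 3, 4, -8, -4]
j=6: 0>-4, skip
j=7: -15≤-4, i=5, swap(5,7) ⇒ [-9, -13, -12, -5, -7, -15, 0, 2, 3, 4, -8, -4]
j=8: 3>-4, skip
j=9: 4>-4, skip
j=10: -8≤-4, i=6, swap(6,10) ⇒ [-9, -13, -12, -5, -7, -15, -8, 2, 3, 4, 0, -4]
swap(7,11) ⇒ [-9, -13, -12, -5, -7, -15, -8, -4, 3, 4, 0, 2]; return 7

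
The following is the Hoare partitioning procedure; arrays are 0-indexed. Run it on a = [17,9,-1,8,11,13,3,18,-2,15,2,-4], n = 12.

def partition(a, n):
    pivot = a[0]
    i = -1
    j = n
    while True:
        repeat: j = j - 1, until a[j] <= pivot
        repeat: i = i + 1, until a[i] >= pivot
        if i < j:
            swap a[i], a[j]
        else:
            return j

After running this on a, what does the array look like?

[-4,9,-1,8,11,13,3,2,-2,15,18,17]

pivot = a[0] = 17; i = -1, j = 12
j→11 (a[11]=-4≤17), i→0 (a[0]=17≥17); i<j, swap → [-4,9,-1,8,11,13,3,18,-2,15,2,17]
j→10 (a[10]=2≤17), i→7 (a[7]=18≥17); i<j, swap → [-4,9,-1,8,11,13,3,2,-2,15,18,17]
j→9, i→10; i≥j, return j=9. a = [-4,9,-1,8,11,13,3,2,-2,15,18,17]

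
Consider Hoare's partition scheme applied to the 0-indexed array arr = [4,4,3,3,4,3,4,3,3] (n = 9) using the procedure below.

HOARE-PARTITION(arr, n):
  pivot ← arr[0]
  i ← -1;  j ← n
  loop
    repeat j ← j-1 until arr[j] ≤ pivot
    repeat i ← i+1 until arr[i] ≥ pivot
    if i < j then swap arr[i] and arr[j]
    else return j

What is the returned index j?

pivot = arr[0] = 4; i = -1, j = 9
j→8 (arr[8]=3≤4), i→0 (arr[0]=4≥4); i<j, swap → [3,4,3,3,4,3,4,3,4]
j→7 (arr[7]=3≤4), i→1 (arr[1]=4≥4); i<j, swap → [3,3,3,3,4,3,4,4,4]
j→6 (arr[6]=4≤4), i→4 (arr[4]=4≥4); i<j, swap → [3,3,3,3,4,3,4,4,4]
j→5, i→6; i≥j, return j=5. arr = [3,3,3,3,4,3,4,4,4]

5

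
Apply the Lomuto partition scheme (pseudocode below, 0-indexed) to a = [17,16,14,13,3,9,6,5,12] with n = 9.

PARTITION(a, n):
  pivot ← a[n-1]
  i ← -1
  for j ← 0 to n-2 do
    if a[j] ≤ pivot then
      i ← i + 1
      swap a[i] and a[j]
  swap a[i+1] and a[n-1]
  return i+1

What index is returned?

4

pivot = a[8] = 12; i = -1
j=0: a[0]=17 > 12 → no swap
j=1: a[1]=16 > 12 → no swap
j=2: a[2]=14 > 12 → no swap
j=3: a[3]=13 > 12 → no swap
j=4: a[4]=3 ≤ 12 → i=0, swap a[0],a[4] → [3,16,14,13,17,9,6,5,12]
j=5: a[5]=9 ≤ 12 → i=1, swap a[1],a[5] → [3,9,14,13,17,16,6,5,12]
j=6: a[6]=6 ≤ 12 → i=2, swap a[2],a[6] → [3,9,6,13,17,16,14,5,12]
j=7: a[7]=5 ≤ 12 → i=3, swap a[3],a[7] → [3,9,6,5,17,16,14,13,12]
final swap a[4],a[8] → [3,9,6,5,12,16,14,13,17]; return 4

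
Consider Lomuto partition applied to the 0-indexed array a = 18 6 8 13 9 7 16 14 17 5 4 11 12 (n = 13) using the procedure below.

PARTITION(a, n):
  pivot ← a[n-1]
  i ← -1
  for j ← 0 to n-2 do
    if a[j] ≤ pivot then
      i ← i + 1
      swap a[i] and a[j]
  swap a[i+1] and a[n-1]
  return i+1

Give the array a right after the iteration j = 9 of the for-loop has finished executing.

6 8 9 7 5 13 16 14 17 18 4 11 12

pivot=12, i=-1
j=0: 18>12, skip
j=1: 6≤12, i=0, swap(0,1) ⇒ 6 18 8 13 9 7 16 14 17 5 4 11 12
j=2: 8≤12, i=1, swap(1,2) ⇒ 6 8 18 13 9 7 16 14 17 5 4 11 12
j=3: 13>12, skip
j=4: 9≤12, i=2, swap(2,4) ⇒ 6 8 9 13 18 7 16 14 17 5 4 11 12
j=5: 7≤12, i=3, swap(3,5) ⇒ 6 8 9 7 18 13 16 14 17 5 4 11 12
j=6: 16>12, skip
j=7: 14>12, skip
j=8: 17>12, skip
j=9: 5≤12, i=4, swap(4,9) ⇒ 6 8 9 7 5 13 16 14 17 18 4 11 12
(after j=9) a = 6 8 9 7 5 13 16 14 17 18 4 11 12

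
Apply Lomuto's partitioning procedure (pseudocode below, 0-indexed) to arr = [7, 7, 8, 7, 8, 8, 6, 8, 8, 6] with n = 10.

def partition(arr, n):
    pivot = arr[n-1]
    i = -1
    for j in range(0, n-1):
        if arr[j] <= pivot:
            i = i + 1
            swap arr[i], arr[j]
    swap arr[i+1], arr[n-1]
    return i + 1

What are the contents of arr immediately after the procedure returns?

pivot=6, i=-1
j=0: 7>6, skip
j=1: 7>6, skip
j=2: 8>6, skip
j=3: 7>6, skip
j=4: 8>6, skip
j=5: 8>6, skip
j=6: 6≤6, i=0, swap(0,6) ⇒ [6, 7, 8, 7, 8, 8, 7, 8, 8, 6]
j=7: 8>6, skip
j=8: 8>6, skip
swap(1,9) ⇒ [6, 6, 8, 7, 8, 8, 7, 8, 8, 7]; return 1

[6, 6, 8, 7, 8, 8, 7, 8, 8, 7]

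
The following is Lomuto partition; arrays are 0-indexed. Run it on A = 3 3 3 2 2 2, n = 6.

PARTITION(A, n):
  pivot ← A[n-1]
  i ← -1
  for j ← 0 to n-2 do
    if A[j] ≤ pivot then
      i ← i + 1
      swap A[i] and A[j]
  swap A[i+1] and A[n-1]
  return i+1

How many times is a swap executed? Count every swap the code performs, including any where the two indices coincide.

pivot = A[5] = 2; i = -1
j=0: A[0]=3 > 2 → no swap
j=1: A[1]=3 > 2 → no swap
j=2: A[2]=3 > 2 → no swap
j=3: A[3]=2 ≤ 2 → i=0, swap A[0],A[3] → 2 3 3 3 2 2
j=4: A[4]=2 ≤ 2 → i=1, swap A[1],A[4] → 2 2 3 3 3 2
final swap A[2],A[5] → 2 2 2 3 3 3; return 2

3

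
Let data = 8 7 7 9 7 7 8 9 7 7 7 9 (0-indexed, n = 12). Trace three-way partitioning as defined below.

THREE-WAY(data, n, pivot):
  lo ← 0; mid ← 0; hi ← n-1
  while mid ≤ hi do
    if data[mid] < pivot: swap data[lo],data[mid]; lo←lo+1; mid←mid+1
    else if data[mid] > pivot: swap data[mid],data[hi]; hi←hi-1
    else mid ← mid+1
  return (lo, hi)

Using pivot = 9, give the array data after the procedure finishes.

8 7 7 7 7 8 7 7 7 9 9 9

pivot = 9; lo=0, mid=0, hi=11
data[mid]=8<9: swap data[0],data[0]; lo=1,mid=1 → 8 7 7 9 7 7 8 9 7 7 7 9
data[mid]=7<9: swap data[1],data[1]; lo=2,mid=2 → 8 7 7 9 7 7 8 9 7 7 7 9
data[mid]=7<9: swap data[2],data[2]; lo=3,mid=3 → 8 7 7 9 7 7 8 9 7 7 7 9
data[mid]=9=9: mid=4
data[mid]=7<9: swap data[3],data[4]; lo=4,mid=5 → 8 7 7 7 9 7 8 9 7 7 7 9
data[mid]=7<9: swap data[4],data[5]; lo=5,mid=6 → 8 7 7 7 7 9 8 9 7 7 7 9
data[mid]=8<9: swap data[5],data[6]; lo=6,mid=7 → 8 7 7 7 7 8 9 9 7 7 7 9
data[mid]=9=9: mid=8
data[mid]=7<9: swap data[6],data[8]; lo=7,mid=9 → 8 7 7 7 7 8 7 9 9 7 7 9
data[mid]=7<9: swap data[7],data[9]; lo=8,mid=10 → 8 7 7 7 7 8 7 7 9 9 7 9
data[mid]=7<9: swap data[8],data[10]; lo=9,mid=11 → 8 7 7 7 7 8 7 7 7 9 9 9
data[mid]=9=9: mid=12
end: lo=9, hi=11; data = 8 7 7 7 7 8 7 7 7 9 9 9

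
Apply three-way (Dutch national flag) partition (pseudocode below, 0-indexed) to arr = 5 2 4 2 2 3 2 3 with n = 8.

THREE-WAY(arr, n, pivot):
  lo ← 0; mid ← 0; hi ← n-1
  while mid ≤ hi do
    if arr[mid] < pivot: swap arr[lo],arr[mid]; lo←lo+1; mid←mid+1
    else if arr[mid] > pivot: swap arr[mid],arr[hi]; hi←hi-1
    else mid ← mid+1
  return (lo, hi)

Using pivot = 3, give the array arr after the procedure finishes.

2 2 2 2 3 3 4 5

pivot = 3; lo=0, mid=0, hi=7
arr[mid]=5>3: swap arr[0],arr[7]; hi=6 → 3 2 4 2 2 3 2 5
arr[mid]=3=3: mid=1
arr[mid]=2<3: swap arr[0],arr[1]; lo=1,mid=2 → 2 3 4 2 2 3 2 5
arr[mid]=4>3: swap arr[2],arr[6]; hi=5 → 2 3 2 2 2 3 4 5
arr[mid]=2<3: swap arr[1],arr[2]; lo=2,mid=3 → 2 2 3 2 2 3 4 5
arr[mid]=2<3: swap arr[2],arr[3]; lo=3,mid=4 → 2 2 2 3 2 3 4 5
arr[mid]=2<3: swap arr[3],arr[4]; lo=4,mid=5 → 2 2 2 2 3 3 4 5
arr[mid]=3=3: mid=6
end: lo=4, hi=5; arr = 2 2 2 2 3 3 4 5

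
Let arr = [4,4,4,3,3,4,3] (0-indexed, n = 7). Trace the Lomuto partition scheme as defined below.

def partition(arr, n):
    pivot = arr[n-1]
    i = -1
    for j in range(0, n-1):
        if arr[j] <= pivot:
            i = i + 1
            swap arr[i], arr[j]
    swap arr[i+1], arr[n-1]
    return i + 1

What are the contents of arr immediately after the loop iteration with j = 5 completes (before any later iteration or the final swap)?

[3,3,4,4,4,4,3]

pivot=3, i=-1
j=0: 4>3, skip
j=1: 4>3, skip
j=2: 4>3, skip
j=3: 3≤3, i=0, swap(0,3) ⇒ [3,4,4,4,3,4,3]
j=4: 3≤3, i=1, swap(1,4) ⇒ [3,3,4,4,4,4,3]
j=5: 4>3, skip
(after j=5) arr = [3,3,4,4,4,4,3]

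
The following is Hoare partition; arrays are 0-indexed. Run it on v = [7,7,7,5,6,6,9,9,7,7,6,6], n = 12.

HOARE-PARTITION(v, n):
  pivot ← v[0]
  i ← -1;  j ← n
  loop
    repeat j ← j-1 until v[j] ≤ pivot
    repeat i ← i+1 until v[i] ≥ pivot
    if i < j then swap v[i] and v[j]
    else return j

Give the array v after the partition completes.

pivot = v[0] = 7; i = -1, j = 12
j→11 (v[11]=6≤7), i→0 (v[0]=7≥7); i<j, swap → [6,7,7,5,6,6,9,9,7,7,6,7]
j→10 (v[10]=6≤7), i→1 (v[1]=7≥7); i<j, swap → [6,6,7,5,6,6,9,9,7,7,7,7]
j→9 (v[9]=7≤7), i→2 (v[2]=7≥7); i<j, swap → [6,6,7,5,6,6,9,9,7,7,7,7]
j→8 (v[8]=7≤7), i→6 (v[6]=9≥7); i<j, swap → [6,6,7,5,6,6,7,9,9,7,7,7]
j→6, i→7; i≥j, return j=6. v = [6,6,7,5,6,6,7,9,9,7,7,7]

[6,6,7,5,6,6,7,9,9,7,7,7]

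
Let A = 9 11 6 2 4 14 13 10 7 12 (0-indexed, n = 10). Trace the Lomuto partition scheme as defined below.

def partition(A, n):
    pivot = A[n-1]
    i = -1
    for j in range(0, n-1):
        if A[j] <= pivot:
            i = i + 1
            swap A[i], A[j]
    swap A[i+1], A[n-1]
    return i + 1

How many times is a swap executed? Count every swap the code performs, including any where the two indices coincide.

8

pivot=12, i=-1
j=0: 9≤12, i=0, swap(0,0) ⇒ 9 11 6 2 4 14 13 10 7 12
j=1: 11≤12, i=1, swap(1,1) ⇒ 9 11 6 2 4 14 13 10 7 12
j=2: 6≤12, i=2, swap(2,2) ⇒ 9 11 6 2 4 14 13 10 7 12
j=3: 2≤12, i=3, swap(3,3) ⇒ 9 11 6 2 4 14 13 10 7 12
j=4: 4≤12, i=4, swap(4,4) ⇒ 9 11 6 2 4 14 13 10 7 12
j=5: 14>12, skip
j=6: 13>12, skip
j=7: 10≤12, i=5, swap(5,7) ⇒ 9 11 6 2 4 10 13 14 7 12
j=8: 7≤12, i=6, swap(6,8) ⇒ 9 11 6 2 4 10 7 14 13 12
swap(7,9) ⇒ 9 11 6 2 4 10 7 12 13 14; return 7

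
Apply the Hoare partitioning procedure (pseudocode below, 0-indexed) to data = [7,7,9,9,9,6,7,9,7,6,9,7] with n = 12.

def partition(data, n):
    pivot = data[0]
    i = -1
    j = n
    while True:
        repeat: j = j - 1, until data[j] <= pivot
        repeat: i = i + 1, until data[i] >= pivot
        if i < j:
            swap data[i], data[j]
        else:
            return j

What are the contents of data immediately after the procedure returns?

[7,6,7,7,6,9,9,9,9,7,9,7]

pivot = data[0] = 7; i = -1, j = 12
j→11 (data[11]=7≤7), i→0 (data[0]=7≥7); i<j, swap → [7,7,9,9,9,6,7,9,7,6,9,7]
j→9 (data[9]=6≤7), i→1 (data[1]=7≥7); i<j, swap → [7,6,9,9,9,6,7,9,7,7,9,7]
j→8 (data[8]=7≤7), i→2 (data[2]=9≥7); i<j, swap → [7,6,7,9,9,6,7,9,9,7,9,7]
j→6 (data[6]=7≤7), i→3 (data[3]=9≥7); i<j, swap → [7,6,7,7,9,6,9,9,9,7,9,7]
j→5 (data[5]=6≤7), i→4 (data[4]=9≥7); i<j, swap → [7,6,7,7,6,9,9,9,9,7,9,7]
j→4, i→5; i≥j, return j=4. data = [7,6,7,7,6,9,9,9,9,7,9,7]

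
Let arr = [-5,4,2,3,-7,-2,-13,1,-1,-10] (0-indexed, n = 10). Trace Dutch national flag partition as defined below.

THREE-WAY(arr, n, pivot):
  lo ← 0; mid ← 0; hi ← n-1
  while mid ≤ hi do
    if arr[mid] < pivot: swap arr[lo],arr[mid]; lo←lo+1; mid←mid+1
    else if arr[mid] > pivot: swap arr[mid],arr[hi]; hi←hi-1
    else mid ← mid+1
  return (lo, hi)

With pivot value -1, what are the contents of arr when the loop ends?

lo=0 mid=0 hi=9
-5<-1: swap(0,0), lo=1 mid=1 ⇒ [-5,4,2,3,-7,-2,-13,1,-1,-10]
4>-1: swap(1,9), hi=8 ⇒ [-5,-10,2,3,-7,-2,-13,1,-1,4]
-10<-1: swap(1,1), lo=2 mid=2 ⇒ [-5,-10,2,3,-7,-2,-13,1,-1,4]
2>-1: swap(2,8), hi=7 ⇒ [-5,-10,-1,3,-7,-2,-13,1,2,4]
-1=-1: mid=3
3>-1: swap(3,7), hi=6 ⇒ [-5,-10,-1,1,-7,-2,-13,3,2,4]
1>-1: swap(3,6), hi=5 ⇒ [-5,-10,-1,-13,-7,-2,1,3,2,4]
-13<-1: swap(2,3), lo=3 mid=4 ⇒ [-5,-10,-13,-1,-7,-2,1,3,2,4]
-7<-1: swap(3,4), lo=4 mid=5 ⇒ [-5,-10,-13,-7,-1,-2,1,3,2,4]
-2<-1: swap(4,5), lo=5 mid=6 ⇒ [-5,-10,-13,-7,-2,-1,1,3,2,4]
done. lo=5 hi=5; arr=[-5,-10,-13,-7,-2,-1,1,3,2,4]

[-5,-10,-13,-7,-2,-1,1,3,2,4]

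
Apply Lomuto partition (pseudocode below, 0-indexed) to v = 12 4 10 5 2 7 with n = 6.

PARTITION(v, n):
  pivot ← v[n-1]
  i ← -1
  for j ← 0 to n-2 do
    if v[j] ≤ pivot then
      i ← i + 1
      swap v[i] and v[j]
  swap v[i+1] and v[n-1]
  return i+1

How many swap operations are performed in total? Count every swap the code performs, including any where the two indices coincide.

pivot=7, i=-1
j=0: 12>7, skip
j=1: 4≤7, i=0, swap(0,1) ⇒ 4 12 10 5 2 7
j=2: 10>7, skip
j=3: 5≤7, i=1, swap(1,3) ⇒ 4 5 10 12 2 7
j=4: 2≤7, i=2, swap(2,4) ⇒ 4 5 2 12 10 7
swap(3,5) ⇒ 4 5 2 7 10 12; return 3

4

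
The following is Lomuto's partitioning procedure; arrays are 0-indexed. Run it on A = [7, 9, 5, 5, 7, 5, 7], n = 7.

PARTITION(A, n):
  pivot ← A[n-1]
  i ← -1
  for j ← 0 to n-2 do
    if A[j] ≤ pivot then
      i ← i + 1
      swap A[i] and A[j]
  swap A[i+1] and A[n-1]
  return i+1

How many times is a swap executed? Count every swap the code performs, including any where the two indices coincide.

6

pivot = A[6] = 7; i = -1
j=0: A[0]=7 ≤ 7 → i=0, swap A[0],A[0] (no change) → [7, 9, 5, 5, 7, 5, 7]
j=1: A[1]=9 > 7 → no swap
j=2: A[2]=5 ≤ 7 → i=1, swap A[1],A[2] → [7, 5, 9, 5, 7, 5, 7]
j=3: A[3]=5 ≤ 7 → i=2, swap A[2],A[3] → [7, 5, 5, 9, 7, 5, 7]
j=4: A[4]=7 ≤ 7 → i=3, swap A[3],A[4] → [7, 5, 5, 7, 9, 5, 7]
j=5: A[5]=5 ≤ 7 → i=4, swap A[4],A[5] → [7, 5, 5, 7, 5, 9, 7]
final swap A[5],A[6] → [7, 5, 5, 7, 5, 7, 9]; return 5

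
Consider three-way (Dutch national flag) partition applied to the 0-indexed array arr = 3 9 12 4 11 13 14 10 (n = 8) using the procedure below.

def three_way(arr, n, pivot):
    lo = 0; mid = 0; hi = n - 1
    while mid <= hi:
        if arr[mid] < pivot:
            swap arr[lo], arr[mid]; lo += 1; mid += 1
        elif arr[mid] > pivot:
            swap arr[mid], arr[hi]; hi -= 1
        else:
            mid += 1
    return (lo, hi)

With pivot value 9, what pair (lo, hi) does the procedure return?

(2, 2)

lo=0 mid=0 hi=7
3<9: swap(0,0), lo=1 mid=1 ⇒ 3 9 12 4 11 13 14 10
9=9: mid=2
12>9: swap(2,7), hi=6 ⇒ 3 9 10 4 11 13 14 12
10>9: swap(2,6), hi=5 ⇒ 3 9 14 4 11 13 10 12
14>9: swap(2,5), hi=4 ⇒ 3 9 13 4 11 14 10 12
13>9: swap(2,4), hi=3 ⇒ 3 9 11 4 13 14 10 12
11>9: swap(2,3), hi=2 ⇒ 3 9 4 11 13 14 10 12
4<9: swap(1,2), lo=2 mid=3 ⇒ 3 4 9 11 13 14 10 12
done. lo=2 hi=2; arr=3 4 9 11 13 14 10 12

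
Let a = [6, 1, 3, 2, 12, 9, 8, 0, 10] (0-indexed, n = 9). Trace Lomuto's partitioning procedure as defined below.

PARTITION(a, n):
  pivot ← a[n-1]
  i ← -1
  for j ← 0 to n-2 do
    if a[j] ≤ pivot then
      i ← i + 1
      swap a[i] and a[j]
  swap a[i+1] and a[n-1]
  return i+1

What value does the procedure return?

pivot=10, i=-1
j=0: 6≤10, i=0, swap(0,0) ⇒ [6, 1, 3, 2, 12, 9, 8, 0, 10]
j=1: 1≤10, i=1, swap(1,1) ⇒ [6, 1, 3, 2, 12, 9, 8, 0, 10]
j=2: 3≤10, i=2, swap(2,2) ⇒ [6, 1, 3, 2, 12, 9, 8, 0, 10]
j=3: 2≤10, i=3, swap(3,3) ⇒ [6, 1, 3, 2, 12, 9, 8, 0, 10]
j=4: 12>10, skip
j=5: 9≤10, i=4, swap(4,5) ⇒ [6, 1, 3, 2, 9, 12, 8, 0, 10]
j=6: 8≤10, i=5, swap(5,6) ⇒ [6, 1, 3, 2, 9, 8, 12, 0, 10]
j=7: 0≤10, i=6, swap(6,7) ⇒ [6, 1, 3, 2, 9, 8, 0, 12, 10]
swap(7,8) ⇒ [6, 1, 3, 2, 9, 8, 0, 10, 12]; return 7

7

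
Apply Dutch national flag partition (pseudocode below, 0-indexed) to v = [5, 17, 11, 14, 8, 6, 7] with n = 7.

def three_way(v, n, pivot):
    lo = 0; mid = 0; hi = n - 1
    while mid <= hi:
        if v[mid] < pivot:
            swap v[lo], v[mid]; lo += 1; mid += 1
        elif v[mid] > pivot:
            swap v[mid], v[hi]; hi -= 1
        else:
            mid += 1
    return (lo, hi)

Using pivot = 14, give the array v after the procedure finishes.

[5, 7, 11, 8, 6, 14, 17]

pivot = 14; lo=0, mid=0, hi=6
v[mid]=5<14: swap v[0],v[0]; lo=1,mid=1 → [5, 17, 11, 14, 8, 6, 7]
v[mid]=17>14: swap v[1],v[6]; hi=5 → [5, 7, 11, 14, 8, 6, 17]
v[mid]=7<14: swap v[1],v[1]; lo=2,mid=2 → [5, 7, 11, 14, 8, 6, 17]
v[mid]=11<14: swap v[2],v[2]; lo=3,mid=3 → [5, 7, 11, 14, 8, 6, 17]
v[mid]=14=14: mid=4
v[mid]=8<14: swap v[3],v[4]; lo=4,mid=5 → [5, 7, 11, 8, 14, 6, 17]
v[mid]=6<14: swap v[4],v[5]; lo=5,mid=6 → [5, 7, 11, 8, 6, 14, 17]
end: lo=5, hi=5; v = [5, 7, 11, 8, 6, 14, 17]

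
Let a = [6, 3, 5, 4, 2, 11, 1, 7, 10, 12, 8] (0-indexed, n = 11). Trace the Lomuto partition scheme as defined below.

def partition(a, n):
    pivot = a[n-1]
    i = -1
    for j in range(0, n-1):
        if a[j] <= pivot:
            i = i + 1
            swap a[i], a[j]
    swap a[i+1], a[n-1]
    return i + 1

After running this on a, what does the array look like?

pivot=8, i=-1
j=0: 6≤8, i=0, swap(0,0) ⇒ [6, 3, 5, 4, 2, 11, 1, 7, 10, 12, 8]
j=1: 3≤8, i=1, swap(1,1) ⇒ [6, 3, 5, 4, 2, 11, 1, 7, 10, 12, 8]
j=2: 5≤8, i=2, swap(2,2) ⇒ [6, 3, 5, 4, 2, 11, 1, 7, 10, 12, 8]
j=3: 4≤8, i=3, swap(3,3) ⇒ [6, 3, 5, 4, 2, 11, 1, 7, 10, 12, 8]
j=4: 2≤8, i=4, swap(4,4) ⇒ [6, 3, 5, 4, 2, 11, 1, 7, 10, 12, 8]
j=5: 11>8, skip
j=6: 1≤8, i=5, swap(5,6) ⇒ [6, 3, 5, 4, 2, 1, 11, 7, 10, 12, 8]
j=7: 7≤8, i=6, swap(6,7) ⇒ [6, 3, 5, 4, 2, 1, 7, 11, 10, 12, 8]
j=8: 10>8, skip
j=9: 12>8, skip
swap(7,10) ⇒ [6, 3, 5, 4, 2, 1, 7, 8, 10, 12, 11]; return 7

[6, 3, 5, 4, 2, 1, 7, 8, 10, 12, 11]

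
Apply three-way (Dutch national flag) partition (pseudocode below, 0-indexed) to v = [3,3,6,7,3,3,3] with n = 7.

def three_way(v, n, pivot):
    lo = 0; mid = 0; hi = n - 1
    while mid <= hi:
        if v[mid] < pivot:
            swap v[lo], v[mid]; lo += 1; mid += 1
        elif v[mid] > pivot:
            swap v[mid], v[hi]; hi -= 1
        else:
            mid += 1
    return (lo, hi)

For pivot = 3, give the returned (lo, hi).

pivot = 3; lo=0, mid=0, hi=6
v[mid]=3=3: mid=1
v[mid]=3=3: mid=2
v[mid]=6>3: swap v[2],v[6]; hi=5 → [3,3,3,7,3,3,6]
v[mid]=3=3: mid=3
v[mid]=7>3: swap v[3],v[5]; hi=4 → [3,3,3,3,3,7,6]
v[mid]=3=3: mid=4
v[mid]=3=3: mid=5
end: lo=0, hi=4; v = [3,3,3,3,3,7,6]

(0, 4)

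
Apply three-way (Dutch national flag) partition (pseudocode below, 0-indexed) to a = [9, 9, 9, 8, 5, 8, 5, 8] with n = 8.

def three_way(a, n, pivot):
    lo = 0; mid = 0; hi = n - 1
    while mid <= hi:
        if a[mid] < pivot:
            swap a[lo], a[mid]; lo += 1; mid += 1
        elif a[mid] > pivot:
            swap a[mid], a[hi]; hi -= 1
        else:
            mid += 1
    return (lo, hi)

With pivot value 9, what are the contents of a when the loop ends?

[8, 5, 8, 5, 8, 9, 9, 9]

pivot = 9; lo=0, mid=0, hi=7
a[mid]=9=9: mid=1
a[mid]=9=9: mid=2
a[mid]=9=9: mid=3
a[mid]=8<9: swap a[0],a[3]; lo=1,mid=4 → [8, 9, 9, 9, 5, 8, 5, 8]
a[mid]=5<9: swap a[1],a[4]; lo=2,mid=5 → [8, 5, 9, 9, 9, 8, 5, 8]
a[mid]=8<9: swap a[2],a[5]; lo=3,mid=6 → [8, 5, 8, 9, 9, 9, 5, 8]
a[mid]=5<9: swap a[3],a[6]; lo=4,mid=7 → [8, 5, 8, 5, 9, 9, 9, 8]
a[mid]=8<9: swap a[4],a[7]; lo=5,mid=8 → [8, 5, 8, 5, 8, 9, 9, 9]
end: lo=5, hi=7; a = [8, 5, 8, 5, 8, 9, 9, 9]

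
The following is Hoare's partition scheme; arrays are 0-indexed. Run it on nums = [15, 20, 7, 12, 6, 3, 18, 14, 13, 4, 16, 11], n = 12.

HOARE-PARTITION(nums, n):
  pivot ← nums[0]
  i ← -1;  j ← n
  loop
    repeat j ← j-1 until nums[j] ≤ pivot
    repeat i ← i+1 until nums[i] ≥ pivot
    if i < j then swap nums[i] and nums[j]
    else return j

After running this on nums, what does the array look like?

[11, 4, 7, 12, 6, 3, 13, 14, 18, 20, 16, 15]

pivot=15
j stops at 11 (11), i stops at 0 (15); swap ⇒ [11, 20, 7, 12, 6, 3, 18, 14, 13, 4, 16, 15]
j stops at 9 (4), i stops at 1 (20); swap ⇒ [11, 4, 7, 12, 6, 3, 18, 14, 13, 20, 16, 15]
j stops at 8 (13), i stops at 6 (18); swap ⇒ [11, 4, 7, 12, 6, 3, 13, 14, 18, 20, 16, 15]
j stops at 7, i stops at 8; i≥j ⇒ return 7. nums=[11, 4, 7, 12, 6, 3, 13, 14, 18, 20, 16, 15]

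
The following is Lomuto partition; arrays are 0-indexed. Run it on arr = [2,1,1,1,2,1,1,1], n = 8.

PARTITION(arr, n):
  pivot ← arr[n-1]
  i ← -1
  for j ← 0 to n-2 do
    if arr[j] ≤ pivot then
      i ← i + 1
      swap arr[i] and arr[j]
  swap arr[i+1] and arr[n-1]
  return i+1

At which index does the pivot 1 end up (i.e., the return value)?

pivot = arr[7] = 1; i = -1
j=0: arr[0]=2 > 1 → no swap
j=1: arr[1]=1 ≤ 1 → i=0, swap arr[0],arr[1] → [1,2,1,1,2,1,1,1]
j=2: arr[2]=1 ≤ 1 → i=1, swap arr[1],arr[2] → [1,1,2,1,2,1,1,1]
j=3: arr[3]=1 ≤ 1 → i=2, swap arr[2],arr[3] → [1,1,1,2,2,1,1,1]
j=4: arr[4]=2 > 1 → no swap
j=5: arr[5]=1 ≤ 1 → i=3, swap arr[3],arr[5] → [1,1,1,1,2,2,1,1]
j=6: arr[6]=1 ≤ 1 → i=4, swap arr[4],arr[6] → [1,1,1,1,1,2,2,1]
final swap arr[5],arr[7] → [1,1,1,1,1,1,2,2]; return 5

5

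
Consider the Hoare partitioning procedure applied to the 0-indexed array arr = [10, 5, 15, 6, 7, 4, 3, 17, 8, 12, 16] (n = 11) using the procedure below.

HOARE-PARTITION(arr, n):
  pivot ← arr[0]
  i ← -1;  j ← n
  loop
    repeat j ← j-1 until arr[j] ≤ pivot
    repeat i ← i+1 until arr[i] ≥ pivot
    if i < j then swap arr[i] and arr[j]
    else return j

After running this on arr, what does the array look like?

pivot = arr[0] = 10; i = -1, j = 11
j→8 (arr[8]=8≤10), i→0 (arr[0]=10≥10); i<j, swap → [8, 5, 15, 6, 7, 4, 3, 17, 10, 12, 16]
j→6 (arr[6]=3≤10), i→2 (arr[2]=15≥10); i<j, swap → [8, 5, 3, 6, 7, 4, 15, 17, 10, 12, 16]
j→5, i→6; i≥j, return j=5. arr = [8, 5, 3, 6, 7, 4, 15, 17, 10, 12, 16]

[8, 5, 3, 6, 7, 4, 15, 17, 10, 12, 16]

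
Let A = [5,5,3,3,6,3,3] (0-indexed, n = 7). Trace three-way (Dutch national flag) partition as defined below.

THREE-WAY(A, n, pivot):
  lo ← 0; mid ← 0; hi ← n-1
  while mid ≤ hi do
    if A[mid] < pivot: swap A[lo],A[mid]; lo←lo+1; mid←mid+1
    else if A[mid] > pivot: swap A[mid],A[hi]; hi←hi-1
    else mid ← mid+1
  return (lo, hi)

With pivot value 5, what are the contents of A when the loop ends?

pivot = 5; lo=0, mid=0, hi=6
A[mid]=5=5: mid=1
A[mid]=5=5: mid=2
A[mid]=3<5: swap A[0],A[2]; lo=1,mid=3 → [3,5,5,3,6,3,3]
A[mid]=3<5: swap A[1],A[3]; lo=2,mid=4 → [3,3,5,5,6,3,3]
A[mid]=6>5: swap A[4],A[6]; hi=5 → [3,3,5,5,3,3,6]
A[mid]=3<5: swap A[2],A[4]; lo=3,mid=5 → [3,3,3,5,5,3,6]
A[mid]=3<5: swap A[3],A[5]; lo=4,mid=6 → [3,3,3,3,5,5,6]
end: lo=4, hi=5; A = [3,3,3,3,5,5,6]

[3,3,3,3,5,5,6]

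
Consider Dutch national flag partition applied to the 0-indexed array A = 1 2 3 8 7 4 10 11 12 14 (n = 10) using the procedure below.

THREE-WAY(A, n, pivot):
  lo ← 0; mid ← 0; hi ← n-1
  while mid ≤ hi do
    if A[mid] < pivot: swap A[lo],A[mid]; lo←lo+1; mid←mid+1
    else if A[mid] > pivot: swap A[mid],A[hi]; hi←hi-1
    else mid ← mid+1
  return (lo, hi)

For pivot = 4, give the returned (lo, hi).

pivot = 4; lo=0, mid=0, hi=9
A[mid]=1<4: swap A[0],A[0]; lo=1,mid=1 → 1 2 3 8 7 4 10 11 12 14
A[mid]=2<4: swap A[1],A[1]; lo=2,mid=2 → 1 2 3 8 7 4 10 11 12 14
A[mid]=3<4: swap A[2],A[2]; lo=3,mid=3 → 1 2 3 8 7 4 10 11 12 14
A[mid]=8>4: swap A[3],A[9]; hi=8 → 1 2 3 14 7 4 10 11 12 8
A[mid]=14>4: swap A[3],A[8]; hi=7 → 1 2 3 12 7 4 10 11 14 8
A[mid]=12>4: swap A[3],A[7]; hi=6 → 1 2 3 11 7 4 10 12 14 8
A[mid]=11>4: swap A[3],A[6]; hi=5 → 1 2 3 10 7 4 11 12 14 8
A[mid]=10>4: swap A[3],A[5]; hi=4 → 1 2 3 4 7 10 11 12 14 8
A[mid]=4=4: mid=4
A[mid]=7>4: swap A[4],A[4]; hi=3 → 1 2 3 4 7 10 11 12 14 8
end: lo=3, hi=3; A = 1 2 3 4 7 10 11 12 14 8

(3, 3)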